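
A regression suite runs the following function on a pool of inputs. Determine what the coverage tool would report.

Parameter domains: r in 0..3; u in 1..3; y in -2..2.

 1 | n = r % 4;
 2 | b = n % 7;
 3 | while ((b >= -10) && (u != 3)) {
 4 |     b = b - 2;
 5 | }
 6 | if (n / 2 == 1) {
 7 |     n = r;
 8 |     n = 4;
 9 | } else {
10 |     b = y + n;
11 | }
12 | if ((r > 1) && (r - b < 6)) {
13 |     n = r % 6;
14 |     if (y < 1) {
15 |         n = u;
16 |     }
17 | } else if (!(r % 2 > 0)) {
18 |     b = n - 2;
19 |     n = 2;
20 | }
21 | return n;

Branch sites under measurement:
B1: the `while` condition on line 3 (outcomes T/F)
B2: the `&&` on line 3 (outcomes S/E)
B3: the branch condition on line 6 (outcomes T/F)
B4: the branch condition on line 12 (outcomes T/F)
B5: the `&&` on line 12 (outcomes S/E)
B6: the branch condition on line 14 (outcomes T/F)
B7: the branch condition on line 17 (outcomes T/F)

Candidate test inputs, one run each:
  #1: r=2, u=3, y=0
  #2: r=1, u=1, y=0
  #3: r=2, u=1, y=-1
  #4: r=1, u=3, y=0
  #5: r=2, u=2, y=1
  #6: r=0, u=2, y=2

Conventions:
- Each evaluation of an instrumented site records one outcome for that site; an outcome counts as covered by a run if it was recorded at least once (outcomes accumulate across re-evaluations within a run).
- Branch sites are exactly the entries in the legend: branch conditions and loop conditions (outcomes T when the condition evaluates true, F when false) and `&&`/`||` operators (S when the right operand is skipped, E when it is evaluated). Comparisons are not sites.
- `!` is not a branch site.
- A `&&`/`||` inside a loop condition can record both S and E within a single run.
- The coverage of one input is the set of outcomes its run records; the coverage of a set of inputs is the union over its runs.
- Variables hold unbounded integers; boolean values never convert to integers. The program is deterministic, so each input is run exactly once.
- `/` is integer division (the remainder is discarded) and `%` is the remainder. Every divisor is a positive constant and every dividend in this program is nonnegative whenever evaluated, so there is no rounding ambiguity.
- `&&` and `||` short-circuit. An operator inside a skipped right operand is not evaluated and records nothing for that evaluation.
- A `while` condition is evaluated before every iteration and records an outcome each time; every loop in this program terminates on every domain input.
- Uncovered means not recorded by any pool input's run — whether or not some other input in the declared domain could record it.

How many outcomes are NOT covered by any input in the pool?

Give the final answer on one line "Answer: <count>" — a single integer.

#1 (r=2, u=3, y=0) -> B2->E, B1->F, B3->T, B5->E, B4->T, B6->T; covered: B1=F, B2=E, B3=T, B4=T, B5=E, B6=T
#2 (r=1, u=1, y=0) -> B2->E, B1->T, B2->E, B1->T, B2->E, B1->T, B2->E, B1->T, B2->E, B1->T, B2->E, B1->T, B2->S, B1->F, ...; covered: B1=T, B1=F, B2=S, B2=E, B3=F, B4=F, B5=S, B7=F
#3 (r=2, u=1, y=-1) -> B2->E, B1->T, B2->E, B1->T, B2->E, B1->T, B2->E, B1->T, B2->E, B1->T, B2->E, B1->T, B2->E, B1->T, ...; covered: B1=T, B1=F, B2=S, B2=E, B3=T, B4=F, B5=E, B7=T
#4 (r=1, u=3, y=0) -> B2->E, B1->F, B3->F, B5->S, B4->F, B7->F; covered: B1=F, B2=E, B3=F, B4=F, B5=S, B7=F
#5 (r=2, u=2, y=1) -> B2->E, B1->T, B2->E, B1->T, B2->E, B1->T, B2->E, B1->T, B2->E, B1->T, B2->E, B1->T, B2->E, B1->T, ...; covered: B1=T, B1=F, B2=S, B2=E, B3=T, B4=F, B5=E, B7=T
#6 (r=0, u=2, y=2) -> B2->E, B1->T, B2->E, B1->T, B2->E, B1->T, B2->E, B1->T, B2->E, B1->T, B2->E, B1->T, B2->S, B1->F, ...; covered: B1=T, B1=F, B2=S, B2=E, B3=F, B4=F, B5=S, B7=T
union over the pool: B1=T, B1=F, B2=S, B2=E, B3=T, B3=F, B4=T, B4=F, B5=S, B5=E, B6=T, B7=T, B7=F
uncovered (1 of 14): B6=F

Answer: 1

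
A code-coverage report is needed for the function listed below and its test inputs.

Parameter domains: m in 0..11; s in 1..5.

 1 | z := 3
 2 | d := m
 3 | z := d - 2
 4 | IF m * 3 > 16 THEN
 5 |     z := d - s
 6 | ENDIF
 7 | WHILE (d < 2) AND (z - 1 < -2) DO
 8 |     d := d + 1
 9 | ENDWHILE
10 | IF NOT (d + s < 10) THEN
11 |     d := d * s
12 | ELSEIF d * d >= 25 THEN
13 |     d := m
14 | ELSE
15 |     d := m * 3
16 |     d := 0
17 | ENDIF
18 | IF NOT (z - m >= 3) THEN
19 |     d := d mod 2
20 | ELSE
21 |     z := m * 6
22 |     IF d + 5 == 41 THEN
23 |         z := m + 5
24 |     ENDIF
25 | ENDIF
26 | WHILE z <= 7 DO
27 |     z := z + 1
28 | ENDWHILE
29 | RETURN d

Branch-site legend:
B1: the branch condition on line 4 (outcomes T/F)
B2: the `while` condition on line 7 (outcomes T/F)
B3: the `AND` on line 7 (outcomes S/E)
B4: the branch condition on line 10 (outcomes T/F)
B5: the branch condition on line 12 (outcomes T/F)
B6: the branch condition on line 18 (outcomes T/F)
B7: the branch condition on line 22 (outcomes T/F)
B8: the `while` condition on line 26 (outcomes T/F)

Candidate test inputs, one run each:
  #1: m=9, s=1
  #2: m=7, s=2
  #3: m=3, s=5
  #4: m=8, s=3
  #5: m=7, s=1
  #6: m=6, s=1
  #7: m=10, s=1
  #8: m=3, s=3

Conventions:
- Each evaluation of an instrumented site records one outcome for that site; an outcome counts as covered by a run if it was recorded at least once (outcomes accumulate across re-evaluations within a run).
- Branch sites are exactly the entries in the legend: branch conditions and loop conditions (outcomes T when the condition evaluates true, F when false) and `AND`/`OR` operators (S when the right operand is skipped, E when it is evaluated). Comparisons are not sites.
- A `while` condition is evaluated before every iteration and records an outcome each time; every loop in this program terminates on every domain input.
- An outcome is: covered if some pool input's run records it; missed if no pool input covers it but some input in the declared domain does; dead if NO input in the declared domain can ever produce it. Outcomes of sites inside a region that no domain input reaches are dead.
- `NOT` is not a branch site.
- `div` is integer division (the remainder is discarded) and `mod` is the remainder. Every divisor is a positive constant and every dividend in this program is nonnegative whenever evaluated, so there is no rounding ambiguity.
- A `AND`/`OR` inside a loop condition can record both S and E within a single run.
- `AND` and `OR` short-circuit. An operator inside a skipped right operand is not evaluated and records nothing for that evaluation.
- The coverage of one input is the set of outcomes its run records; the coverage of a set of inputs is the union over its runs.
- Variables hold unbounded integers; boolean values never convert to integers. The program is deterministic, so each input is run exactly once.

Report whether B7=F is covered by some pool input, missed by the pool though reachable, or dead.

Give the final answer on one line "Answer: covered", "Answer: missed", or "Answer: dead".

no pool input records B7=F
checking all 60 inputs in the declared domain: B7=F is never recorded -> dead

Answer: dead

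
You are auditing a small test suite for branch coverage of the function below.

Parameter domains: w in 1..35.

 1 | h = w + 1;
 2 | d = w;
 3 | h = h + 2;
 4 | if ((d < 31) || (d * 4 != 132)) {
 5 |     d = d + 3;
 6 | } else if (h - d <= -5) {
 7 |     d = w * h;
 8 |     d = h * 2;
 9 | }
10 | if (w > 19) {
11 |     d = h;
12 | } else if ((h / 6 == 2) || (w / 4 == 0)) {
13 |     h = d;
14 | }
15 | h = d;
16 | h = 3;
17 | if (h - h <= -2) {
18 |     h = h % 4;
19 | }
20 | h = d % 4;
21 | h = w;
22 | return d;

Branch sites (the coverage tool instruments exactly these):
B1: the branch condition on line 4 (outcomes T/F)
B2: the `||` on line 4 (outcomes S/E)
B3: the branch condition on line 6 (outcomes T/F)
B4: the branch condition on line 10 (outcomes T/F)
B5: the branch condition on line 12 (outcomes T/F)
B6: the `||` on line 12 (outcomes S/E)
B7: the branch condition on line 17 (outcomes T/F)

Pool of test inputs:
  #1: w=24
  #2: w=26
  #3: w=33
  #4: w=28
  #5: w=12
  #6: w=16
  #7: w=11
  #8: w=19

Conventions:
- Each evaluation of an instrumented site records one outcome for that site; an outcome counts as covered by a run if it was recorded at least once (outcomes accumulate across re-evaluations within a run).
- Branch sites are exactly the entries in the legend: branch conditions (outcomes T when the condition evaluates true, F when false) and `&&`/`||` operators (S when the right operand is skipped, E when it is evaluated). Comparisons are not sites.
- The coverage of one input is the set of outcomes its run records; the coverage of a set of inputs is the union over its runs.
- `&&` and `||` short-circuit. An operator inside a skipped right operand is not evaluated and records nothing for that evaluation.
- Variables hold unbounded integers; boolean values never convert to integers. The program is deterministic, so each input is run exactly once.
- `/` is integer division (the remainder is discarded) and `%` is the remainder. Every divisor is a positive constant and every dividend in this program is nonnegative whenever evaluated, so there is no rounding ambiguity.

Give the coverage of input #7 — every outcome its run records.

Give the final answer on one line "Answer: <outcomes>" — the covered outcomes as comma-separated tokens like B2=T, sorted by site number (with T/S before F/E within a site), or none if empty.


Simulating input #7 (w=11) step by step:
  B2->S, B1->T, B4->F, B6->S, B5->T, B7->F
as a set, this run covers: B1=T, B2=S, B4=F, B5=T, B6=S, B7=F
Answer: B1=T, B2=S, B4=F, B5=T, B6=S, B7=F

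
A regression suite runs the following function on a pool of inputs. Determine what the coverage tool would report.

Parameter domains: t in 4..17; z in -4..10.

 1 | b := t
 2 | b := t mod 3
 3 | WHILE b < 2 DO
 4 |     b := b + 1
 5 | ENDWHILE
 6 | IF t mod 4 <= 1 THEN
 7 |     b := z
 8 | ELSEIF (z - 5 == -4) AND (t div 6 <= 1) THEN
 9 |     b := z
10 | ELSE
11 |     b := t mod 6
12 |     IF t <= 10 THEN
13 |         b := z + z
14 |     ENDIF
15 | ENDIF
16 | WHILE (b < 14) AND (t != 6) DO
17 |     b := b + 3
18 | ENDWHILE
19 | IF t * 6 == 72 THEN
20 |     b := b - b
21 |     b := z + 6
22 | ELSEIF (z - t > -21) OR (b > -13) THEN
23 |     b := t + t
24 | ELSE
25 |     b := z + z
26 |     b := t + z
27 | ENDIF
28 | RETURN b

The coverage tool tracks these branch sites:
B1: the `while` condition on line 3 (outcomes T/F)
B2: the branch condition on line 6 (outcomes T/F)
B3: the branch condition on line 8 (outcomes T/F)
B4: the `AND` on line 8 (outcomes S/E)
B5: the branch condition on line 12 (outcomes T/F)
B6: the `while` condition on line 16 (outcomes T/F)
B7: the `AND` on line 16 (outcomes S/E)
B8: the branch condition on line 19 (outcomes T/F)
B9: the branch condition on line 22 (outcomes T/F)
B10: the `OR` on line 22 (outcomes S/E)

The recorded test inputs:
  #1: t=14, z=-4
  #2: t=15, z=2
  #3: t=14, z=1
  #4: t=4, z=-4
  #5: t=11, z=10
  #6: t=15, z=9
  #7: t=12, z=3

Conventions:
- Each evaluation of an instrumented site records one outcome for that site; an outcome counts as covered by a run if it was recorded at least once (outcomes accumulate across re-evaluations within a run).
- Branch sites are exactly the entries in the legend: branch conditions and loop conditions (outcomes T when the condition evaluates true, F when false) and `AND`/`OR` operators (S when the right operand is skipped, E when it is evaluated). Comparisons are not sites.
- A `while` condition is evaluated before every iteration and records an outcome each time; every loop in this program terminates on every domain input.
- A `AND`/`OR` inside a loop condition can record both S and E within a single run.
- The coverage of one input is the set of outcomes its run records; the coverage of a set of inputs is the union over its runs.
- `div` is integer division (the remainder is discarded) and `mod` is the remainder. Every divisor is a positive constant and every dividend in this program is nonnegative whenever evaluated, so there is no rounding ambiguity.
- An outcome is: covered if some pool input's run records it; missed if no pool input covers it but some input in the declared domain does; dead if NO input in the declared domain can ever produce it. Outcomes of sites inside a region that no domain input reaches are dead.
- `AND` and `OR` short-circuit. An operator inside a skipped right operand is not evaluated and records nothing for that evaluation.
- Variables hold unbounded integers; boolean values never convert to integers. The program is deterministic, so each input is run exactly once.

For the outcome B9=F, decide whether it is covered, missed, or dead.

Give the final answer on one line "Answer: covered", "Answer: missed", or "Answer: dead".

no pool input records B9=F
checking all 210 inputs in the declared domain: B9=F is never recorded -> dead

Answer: dead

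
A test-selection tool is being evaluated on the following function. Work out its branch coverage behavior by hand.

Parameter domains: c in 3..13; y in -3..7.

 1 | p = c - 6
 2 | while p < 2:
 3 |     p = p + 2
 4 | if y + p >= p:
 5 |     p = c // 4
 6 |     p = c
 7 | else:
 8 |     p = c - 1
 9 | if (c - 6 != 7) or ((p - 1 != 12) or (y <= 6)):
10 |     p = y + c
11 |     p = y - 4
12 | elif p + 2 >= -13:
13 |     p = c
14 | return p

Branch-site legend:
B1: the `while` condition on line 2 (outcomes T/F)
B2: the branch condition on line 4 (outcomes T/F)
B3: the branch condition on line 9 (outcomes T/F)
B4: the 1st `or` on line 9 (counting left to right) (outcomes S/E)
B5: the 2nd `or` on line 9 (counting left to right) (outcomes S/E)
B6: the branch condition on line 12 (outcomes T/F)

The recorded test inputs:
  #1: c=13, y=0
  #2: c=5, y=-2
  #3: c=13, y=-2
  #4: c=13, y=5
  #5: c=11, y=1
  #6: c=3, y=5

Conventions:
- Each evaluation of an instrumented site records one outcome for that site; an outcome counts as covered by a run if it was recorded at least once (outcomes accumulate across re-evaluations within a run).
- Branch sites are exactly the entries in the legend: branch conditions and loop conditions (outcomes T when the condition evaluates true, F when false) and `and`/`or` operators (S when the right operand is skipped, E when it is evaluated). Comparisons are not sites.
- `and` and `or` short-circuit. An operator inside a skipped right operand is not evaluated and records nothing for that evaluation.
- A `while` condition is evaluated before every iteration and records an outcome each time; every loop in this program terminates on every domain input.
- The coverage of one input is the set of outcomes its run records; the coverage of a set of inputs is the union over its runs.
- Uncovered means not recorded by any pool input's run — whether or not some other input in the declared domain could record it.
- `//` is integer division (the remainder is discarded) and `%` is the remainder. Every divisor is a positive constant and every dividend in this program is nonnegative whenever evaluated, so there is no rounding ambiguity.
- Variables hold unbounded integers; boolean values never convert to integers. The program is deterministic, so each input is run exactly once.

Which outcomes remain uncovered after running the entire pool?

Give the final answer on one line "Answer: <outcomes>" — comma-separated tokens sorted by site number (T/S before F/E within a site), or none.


run #1 (c=13, y=0) records B1=F, B2=T, B3=T, B4=E, B5=E
run #2 (c=5, y=-2) records B1=T, B1=F, B2=F, B3=T, B4=S
run #3 (c=13, y=-2) records B1=F, B2=F, B3=T, B4=E, B5=S
run #4 (c=13, y=5) records B1=F, B2=T, B3=T, B4=E, B5=E
run #5 (c=11, y=1) records B1=F, B2=T, B3=T, B4=S
run #6 (c=3, y=5) records B1=T, B1=F, B2=T, B3=T, B4=S
union over the pool: B1=T, B1=F, B2=T, B2=F, B3=T, B4=S, B4=E, B5=S, B5=E
uncovered (3 of 12): B3=F, B6=T, B6=F
Answer: B3=F, B6=T, B6=F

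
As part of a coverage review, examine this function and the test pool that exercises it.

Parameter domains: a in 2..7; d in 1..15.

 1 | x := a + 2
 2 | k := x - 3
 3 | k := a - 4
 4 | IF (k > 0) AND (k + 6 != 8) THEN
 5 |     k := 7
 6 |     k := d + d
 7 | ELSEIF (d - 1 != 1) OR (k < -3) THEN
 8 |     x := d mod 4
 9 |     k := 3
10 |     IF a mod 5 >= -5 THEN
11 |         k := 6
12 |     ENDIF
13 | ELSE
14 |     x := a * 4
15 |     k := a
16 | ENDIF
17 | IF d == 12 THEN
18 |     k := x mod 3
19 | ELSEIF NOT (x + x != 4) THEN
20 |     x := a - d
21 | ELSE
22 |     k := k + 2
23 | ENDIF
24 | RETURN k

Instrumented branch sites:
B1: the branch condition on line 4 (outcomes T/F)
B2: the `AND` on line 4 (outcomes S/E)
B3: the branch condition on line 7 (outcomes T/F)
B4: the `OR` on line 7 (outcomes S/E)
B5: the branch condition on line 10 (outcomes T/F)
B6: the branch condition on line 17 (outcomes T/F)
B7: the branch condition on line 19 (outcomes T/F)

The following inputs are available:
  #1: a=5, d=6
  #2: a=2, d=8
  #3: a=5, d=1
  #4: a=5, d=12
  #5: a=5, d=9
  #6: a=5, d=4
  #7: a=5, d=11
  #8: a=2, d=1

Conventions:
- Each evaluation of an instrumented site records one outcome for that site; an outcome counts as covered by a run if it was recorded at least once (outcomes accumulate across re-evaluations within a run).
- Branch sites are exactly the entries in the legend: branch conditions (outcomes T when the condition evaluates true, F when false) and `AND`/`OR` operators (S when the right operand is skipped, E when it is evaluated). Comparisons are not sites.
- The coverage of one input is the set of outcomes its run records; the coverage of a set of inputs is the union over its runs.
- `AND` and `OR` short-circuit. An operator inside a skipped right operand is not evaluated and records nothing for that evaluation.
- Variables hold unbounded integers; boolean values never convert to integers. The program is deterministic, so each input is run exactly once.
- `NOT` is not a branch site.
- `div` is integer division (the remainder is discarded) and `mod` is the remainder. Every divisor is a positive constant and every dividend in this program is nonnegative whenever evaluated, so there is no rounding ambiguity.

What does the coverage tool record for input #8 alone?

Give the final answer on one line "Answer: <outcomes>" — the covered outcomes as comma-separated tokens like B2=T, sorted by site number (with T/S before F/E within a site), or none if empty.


Event log for input #8 (a=2, d=1):
  B2->S, B1->F, B4->S, B3->T, B5->T, B6->F, B7->F
distinct outcomes covered: B1=F, B2=S, B3=T, B4=S, B5=T, B6=F, B7=F
Answer: B1=F, B2=S, B3=T, B4=S, B5=T, B6=F, B7=F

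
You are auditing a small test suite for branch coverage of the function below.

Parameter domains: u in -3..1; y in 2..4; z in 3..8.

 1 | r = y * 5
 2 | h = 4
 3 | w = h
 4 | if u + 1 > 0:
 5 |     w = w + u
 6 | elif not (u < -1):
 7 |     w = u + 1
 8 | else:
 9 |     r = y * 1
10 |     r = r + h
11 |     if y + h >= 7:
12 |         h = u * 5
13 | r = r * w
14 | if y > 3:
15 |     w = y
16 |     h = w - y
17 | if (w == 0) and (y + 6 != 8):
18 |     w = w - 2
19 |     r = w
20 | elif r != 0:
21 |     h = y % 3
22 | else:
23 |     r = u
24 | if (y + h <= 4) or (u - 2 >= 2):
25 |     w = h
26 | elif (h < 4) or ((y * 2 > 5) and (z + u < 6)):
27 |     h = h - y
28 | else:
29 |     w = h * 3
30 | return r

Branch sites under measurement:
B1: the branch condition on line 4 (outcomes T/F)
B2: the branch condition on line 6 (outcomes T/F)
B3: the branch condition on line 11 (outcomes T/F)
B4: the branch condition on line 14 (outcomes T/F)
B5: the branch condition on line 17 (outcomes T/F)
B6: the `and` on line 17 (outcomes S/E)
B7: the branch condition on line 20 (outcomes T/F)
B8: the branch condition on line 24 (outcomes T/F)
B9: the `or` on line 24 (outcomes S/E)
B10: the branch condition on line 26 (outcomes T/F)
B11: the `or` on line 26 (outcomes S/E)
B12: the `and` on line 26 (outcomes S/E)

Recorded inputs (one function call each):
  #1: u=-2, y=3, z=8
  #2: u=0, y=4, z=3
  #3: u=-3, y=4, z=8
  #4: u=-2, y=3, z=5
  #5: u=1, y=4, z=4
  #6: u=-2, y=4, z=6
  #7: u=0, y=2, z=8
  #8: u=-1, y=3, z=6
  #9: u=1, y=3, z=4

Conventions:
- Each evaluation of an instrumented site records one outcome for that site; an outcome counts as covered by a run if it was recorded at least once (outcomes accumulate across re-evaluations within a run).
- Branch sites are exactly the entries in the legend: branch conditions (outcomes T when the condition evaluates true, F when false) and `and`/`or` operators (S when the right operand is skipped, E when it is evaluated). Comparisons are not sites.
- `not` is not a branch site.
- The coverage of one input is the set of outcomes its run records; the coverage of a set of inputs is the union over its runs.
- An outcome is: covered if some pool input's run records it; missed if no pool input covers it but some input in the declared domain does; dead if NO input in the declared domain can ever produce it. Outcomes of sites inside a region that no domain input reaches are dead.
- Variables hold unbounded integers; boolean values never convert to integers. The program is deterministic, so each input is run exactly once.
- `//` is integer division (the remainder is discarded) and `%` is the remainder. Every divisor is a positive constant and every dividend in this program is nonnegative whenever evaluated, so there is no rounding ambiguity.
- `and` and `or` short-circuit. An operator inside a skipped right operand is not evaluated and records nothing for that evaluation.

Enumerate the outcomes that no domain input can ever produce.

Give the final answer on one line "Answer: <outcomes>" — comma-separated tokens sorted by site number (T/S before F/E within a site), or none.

running all 90 domain inputs and tallying outcomes:
  reachable outcomes have witnesses, e.g. B1=T (e.g. u=0, y=2, z=3), B1=F (e.g. u=-3, y=2, z=3), B2=T (e.g. u=-1, y=2, z=3), B2=F (e.g. u=-3, y=2, z=3)

Answer: none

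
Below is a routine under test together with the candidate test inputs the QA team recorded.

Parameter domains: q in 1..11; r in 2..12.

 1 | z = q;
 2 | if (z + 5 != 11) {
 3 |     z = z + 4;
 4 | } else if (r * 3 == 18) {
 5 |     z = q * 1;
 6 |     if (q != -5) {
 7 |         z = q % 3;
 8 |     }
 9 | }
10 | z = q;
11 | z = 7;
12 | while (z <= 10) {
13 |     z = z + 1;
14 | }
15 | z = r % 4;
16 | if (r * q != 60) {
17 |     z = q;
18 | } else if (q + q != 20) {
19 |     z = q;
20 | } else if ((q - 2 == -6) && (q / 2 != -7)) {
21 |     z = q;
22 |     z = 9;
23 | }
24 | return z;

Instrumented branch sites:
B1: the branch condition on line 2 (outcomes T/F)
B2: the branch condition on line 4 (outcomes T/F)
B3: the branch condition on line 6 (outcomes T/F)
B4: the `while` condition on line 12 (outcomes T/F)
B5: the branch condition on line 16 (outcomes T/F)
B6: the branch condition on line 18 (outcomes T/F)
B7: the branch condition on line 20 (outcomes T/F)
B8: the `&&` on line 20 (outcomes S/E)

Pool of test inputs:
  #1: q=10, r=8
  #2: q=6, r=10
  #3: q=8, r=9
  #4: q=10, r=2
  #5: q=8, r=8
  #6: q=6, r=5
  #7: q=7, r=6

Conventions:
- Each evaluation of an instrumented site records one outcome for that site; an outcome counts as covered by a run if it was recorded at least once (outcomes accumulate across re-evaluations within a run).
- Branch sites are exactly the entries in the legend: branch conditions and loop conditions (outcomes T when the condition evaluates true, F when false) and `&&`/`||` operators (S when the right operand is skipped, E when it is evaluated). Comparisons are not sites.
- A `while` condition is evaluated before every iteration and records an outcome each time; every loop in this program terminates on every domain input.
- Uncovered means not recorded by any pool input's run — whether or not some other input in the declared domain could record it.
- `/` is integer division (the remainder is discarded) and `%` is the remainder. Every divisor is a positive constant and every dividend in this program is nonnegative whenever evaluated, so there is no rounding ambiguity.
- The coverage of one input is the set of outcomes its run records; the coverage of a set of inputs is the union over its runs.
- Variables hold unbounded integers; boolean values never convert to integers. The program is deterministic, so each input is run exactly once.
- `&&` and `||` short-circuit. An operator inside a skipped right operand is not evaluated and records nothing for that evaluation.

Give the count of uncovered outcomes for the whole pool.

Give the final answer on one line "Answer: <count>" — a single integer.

#1 (q=10, r=8) -> covered: B1=T, B4=T, B4=F, B5=T
#2 (q=6, r=10) -> covered: B1=F, B2=F, B4=T, B4=F, B5=F, B6=T
#3 (q=8, r=9) -> covered: B1=T, B4=T, B4=F, B5=T
#4 (q=10, r=2) -> covered: B1=T, B4=T, B4=F, B5=T
#5 (q=8, r=8) -> covered: B1=T, B4=T, B4=F, B5=T
#6 (q=6, r=5) -> covered: B1=F, B2=F, B4=T, B4=F, B5=T
#7 (q=7, r=6) -> covered: B1=T, B4=T, B4=F, B5=T
union over the pool: B1=T, B1=F, B2=F, B4=T, B4=F, B5=T, B5=F, B6=T
uncovered (8 of 16): B2=T, B3=T, B3=F, B6=F, B7=T, B7=F, B8=S, B8=E

Answer: 8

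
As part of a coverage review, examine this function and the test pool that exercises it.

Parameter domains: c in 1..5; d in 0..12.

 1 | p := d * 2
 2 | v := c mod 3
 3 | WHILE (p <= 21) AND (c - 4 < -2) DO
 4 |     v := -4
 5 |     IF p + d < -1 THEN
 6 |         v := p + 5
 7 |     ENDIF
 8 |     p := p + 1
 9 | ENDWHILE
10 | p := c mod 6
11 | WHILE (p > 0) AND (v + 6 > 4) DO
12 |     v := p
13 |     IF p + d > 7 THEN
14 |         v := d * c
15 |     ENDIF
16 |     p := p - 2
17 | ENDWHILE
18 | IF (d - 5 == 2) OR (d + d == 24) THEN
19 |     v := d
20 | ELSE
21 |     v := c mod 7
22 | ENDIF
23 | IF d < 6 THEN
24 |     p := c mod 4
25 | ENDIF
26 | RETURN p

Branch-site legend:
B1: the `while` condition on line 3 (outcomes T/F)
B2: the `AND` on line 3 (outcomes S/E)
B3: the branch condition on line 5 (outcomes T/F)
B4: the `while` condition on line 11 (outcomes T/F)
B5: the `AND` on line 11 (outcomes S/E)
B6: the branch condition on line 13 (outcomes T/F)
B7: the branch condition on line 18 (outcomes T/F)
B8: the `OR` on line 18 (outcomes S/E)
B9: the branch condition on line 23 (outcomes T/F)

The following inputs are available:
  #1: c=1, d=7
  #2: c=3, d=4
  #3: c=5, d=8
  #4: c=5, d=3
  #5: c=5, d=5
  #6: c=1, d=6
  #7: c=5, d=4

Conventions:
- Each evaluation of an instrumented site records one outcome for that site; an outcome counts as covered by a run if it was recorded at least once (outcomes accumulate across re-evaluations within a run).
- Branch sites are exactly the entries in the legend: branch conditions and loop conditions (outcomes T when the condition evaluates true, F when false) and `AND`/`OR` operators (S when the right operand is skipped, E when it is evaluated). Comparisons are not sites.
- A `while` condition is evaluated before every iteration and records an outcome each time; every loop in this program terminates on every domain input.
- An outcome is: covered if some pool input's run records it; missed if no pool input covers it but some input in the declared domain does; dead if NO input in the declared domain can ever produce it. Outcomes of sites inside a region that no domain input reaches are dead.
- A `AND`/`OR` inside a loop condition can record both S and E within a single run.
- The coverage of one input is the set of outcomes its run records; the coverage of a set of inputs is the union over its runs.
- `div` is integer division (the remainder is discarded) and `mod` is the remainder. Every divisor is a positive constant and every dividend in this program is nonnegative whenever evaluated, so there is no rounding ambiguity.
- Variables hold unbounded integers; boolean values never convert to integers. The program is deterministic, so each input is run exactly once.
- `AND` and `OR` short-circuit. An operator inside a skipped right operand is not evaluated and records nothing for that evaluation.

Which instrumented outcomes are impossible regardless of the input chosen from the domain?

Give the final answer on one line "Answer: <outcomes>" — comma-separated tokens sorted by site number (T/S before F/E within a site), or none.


checking every outcome against all 65 domain inputs:
  B3=T: no domain input ever produces it -> dead
  reachable outcomes have witnesses, e.g. B1=T (e.g. c=1, d=0), B1=F (e.g. c=1, d=0), B2=S (e.g. c=1, d=0), B2=E (e.g. c=1, d=0)
Answer: B3=T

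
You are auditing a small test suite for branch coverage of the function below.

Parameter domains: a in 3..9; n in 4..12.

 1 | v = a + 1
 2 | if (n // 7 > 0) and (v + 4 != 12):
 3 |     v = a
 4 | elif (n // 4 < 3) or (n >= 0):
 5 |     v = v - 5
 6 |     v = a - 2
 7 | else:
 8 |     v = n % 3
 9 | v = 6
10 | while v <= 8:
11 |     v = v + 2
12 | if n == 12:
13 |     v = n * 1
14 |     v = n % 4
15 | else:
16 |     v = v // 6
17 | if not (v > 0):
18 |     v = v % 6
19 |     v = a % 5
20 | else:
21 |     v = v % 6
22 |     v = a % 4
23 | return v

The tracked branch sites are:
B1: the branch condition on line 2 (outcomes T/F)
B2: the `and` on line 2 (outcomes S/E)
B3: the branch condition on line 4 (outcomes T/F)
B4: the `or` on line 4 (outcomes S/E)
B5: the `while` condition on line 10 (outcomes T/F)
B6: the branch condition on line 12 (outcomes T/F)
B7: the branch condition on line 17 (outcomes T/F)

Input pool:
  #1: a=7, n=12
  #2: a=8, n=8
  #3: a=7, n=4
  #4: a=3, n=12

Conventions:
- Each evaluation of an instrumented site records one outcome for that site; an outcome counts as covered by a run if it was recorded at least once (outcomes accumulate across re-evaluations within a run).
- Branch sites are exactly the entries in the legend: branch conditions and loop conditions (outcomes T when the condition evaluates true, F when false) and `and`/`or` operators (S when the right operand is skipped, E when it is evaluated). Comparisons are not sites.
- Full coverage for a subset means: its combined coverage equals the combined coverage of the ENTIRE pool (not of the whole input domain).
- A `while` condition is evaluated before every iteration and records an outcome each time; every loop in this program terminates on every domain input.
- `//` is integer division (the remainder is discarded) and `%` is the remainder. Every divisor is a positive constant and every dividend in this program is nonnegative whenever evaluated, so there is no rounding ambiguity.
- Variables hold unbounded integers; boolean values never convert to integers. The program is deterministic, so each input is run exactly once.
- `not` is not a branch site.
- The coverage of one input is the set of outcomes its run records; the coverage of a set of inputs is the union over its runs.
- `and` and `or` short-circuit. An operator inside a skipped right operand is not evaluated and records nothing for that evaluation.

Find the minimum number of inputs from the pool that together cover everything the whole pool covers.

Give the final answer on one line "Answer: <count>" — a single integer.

input #1 (a=7, n=12): events B2->E, B1->F, B4->E, B3->T, B5->T, B5->T, B5->F, B6->T, B7->T; covers B1=F, B2=E, B3=T, B4=E, B5=T, B5=F, B6=T, B7=T
input #2 (a=8, n=8): events B2->E, B1->T, B5->T, B5->T, B5->F, B6->F, B7->F; covers B1=T, B2=E, B5=T, B5=F, B6=F, B7=F
input #3 (a=7, n=4): events B2->S, B1->F, B4->S, B3->T, B5->T, B5->T, B5->F, B6->F, B7->F; covers B1=F, B2=S, B3=T, B4=S, B5=T, B5=F, B6=F, B7=F
input #4 (a=3, n=12): events B2->E, B1->T, B5->T, B5->T, B5->F, B6->T, B7->T; covers B1=T, B2=E, B5=T, B5=F, B6=T, B7=T
union over all inputs: B1=T, B1=F, B2=S, B2=E, B3=T, B4=S, B4=E, B5=T, B5=F, B6=T, B6=F, B7=T, B7=F (13 outcomes)
size 1 is not enough: best union over all size-1 subsets is 8/13
size 2 is not enough: best union over all size-2 subsets is 12/13
inputs {1, 2, 3} (size 3) cover everything; no size-3 subset with a lexicographically smaller index list covers all 13

Answer: 3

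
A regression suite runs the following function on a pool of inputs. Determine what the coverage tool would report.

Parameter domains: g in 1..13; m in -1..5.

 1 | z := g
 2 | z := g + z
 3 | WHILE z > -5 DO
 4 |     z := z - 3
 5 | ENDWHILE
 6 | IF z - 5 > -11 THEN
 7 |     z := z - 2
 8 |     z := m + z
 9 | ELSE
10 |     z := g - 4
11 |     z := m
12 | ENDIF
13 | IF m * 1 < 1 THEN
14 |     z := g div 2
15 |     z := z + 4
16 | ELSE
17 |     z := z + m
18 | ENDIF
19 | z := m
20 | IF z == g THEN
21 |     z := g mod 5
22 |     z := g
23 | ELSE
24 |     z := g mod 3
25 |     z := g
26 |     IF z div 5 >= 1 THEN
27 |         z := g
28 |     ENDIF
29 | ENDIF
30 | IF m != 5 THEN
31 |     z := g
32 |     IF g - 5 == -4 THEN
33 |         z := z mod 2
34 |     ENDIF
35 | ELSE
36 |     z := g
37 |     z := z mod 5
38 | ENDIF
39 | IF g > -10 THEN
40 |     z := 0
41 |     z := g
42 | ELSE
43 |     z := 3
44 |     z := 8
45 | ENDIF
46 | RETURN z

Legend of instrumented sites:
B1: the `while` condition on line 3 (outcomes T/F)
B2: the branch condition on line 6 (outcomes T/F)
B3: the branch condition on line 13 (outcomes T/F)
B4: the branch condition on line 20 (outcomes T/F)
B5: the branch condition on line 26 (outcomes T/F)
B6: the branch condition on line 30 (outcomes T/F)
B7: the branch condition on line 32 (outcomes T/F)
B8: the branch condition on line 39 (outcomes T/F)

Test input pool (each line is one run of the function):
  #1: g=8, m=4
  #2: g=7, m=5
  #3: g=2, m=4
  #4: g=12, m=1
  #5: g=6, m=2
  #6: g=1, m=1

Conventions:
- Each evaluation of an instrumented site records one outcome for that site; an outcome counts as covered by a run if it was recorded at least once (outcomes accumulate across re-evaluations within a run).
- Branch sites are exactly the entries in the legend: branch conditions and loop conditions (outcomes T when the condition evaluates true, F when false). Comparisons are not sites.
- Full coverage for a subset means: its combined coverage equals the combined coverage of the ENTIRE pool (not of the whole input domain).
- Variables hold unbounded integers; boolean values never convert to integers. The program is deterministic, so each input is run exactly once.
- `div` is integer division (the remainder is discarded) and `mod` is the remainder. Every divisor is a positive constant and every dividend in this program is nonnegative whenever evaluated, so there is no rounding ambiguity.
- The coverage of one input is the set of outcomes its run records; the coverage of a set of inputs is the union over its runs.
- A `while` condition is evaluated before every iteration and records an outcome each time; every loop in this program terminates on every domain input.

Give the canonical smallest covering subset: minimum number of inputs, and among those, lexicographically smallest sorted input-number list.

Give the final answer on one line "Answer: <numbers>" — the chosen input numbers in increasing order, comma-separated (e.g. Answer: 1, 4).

run #1 (g=8, m=4) runs B1->T, B1->T, B1->T, B1->T, B1->T, B1->T, B1->T, B1->F, B2->T, B3->F, B4->F, B5->T, B6->T, B7->F, ...; records B1=T, B1=F, B2=T, B3=F, B4=F, B5=T, B6=T, B7=F, B8=T
run #2 (g=7, m=5) runs B1->T, B1->T, B1->T, B1->T, B1->T, B1->T, B1->T, B1->F, B2->F, B3->F, B4->F, B5->T, B6->F, B8->T; records B1=T, B1=F, B2=F, B3=F, B4=F, B5=T, B6=F, B8=T
run #3 (g=2, m=4) runs B1->T, B1->T, B1->T, B1->F, B2->T, B3->F, B4->F, B5->F, B6->T, B7->F, B8->T; records B1=T, B1=F, B2=T, B3=F, B4=F, B5=F, B6=T, B7=F, B8=T
run #4 (g=12, m=1) runs B1->T, B1->T, B1->T, B1->T, B1->T, B1->T, B1->T, B1->T, B1->T, B1->T, B1->F, B2->F, B3->F, B4->F, ...; records B1=T, B1=F, B2=F, B3=F, B4=F, B5=T, B6=T, B7=F, B8=T
run #5 (g=6, m=2) runs B1->T, B1->T, B1->T, B1->T, B1->T, B1->T, B1->F, B2->F, B3->F, B4->F, B5->T, B6->T, B7->F, B8->T; records B1=T, B1=F, B2=F, B3=F, B4=F, B5=T, B6=T, B7=F, B8=T
run #6 (g=1, m=1) runs B1->T, B1->T, B1->T, B1->F, B2->F, B3->F, B4->T, B6->T, B7->T, B8->T; records B1=T, B1=F, B2=F, B3=F, B4=T, B6=T, B7=T, B8=T
the full pool covers 14 outcomes: B1=T, B1=F, B2=T, B2=F, B3=F, B4=T, B4=F, B5=T, B5=F, B6=T, B6=F, B7=T, B7=F, B8=T
size 1 is not enough: best union over all size-1 subsets is 9/14
size 2 is not enough: best union over all size-2 subsets is 12/14
size 3: inputs {2, 3, 6} cover all 14 outcomes, and no lexicographically smaller subset of this size does

Answer: 2, 3, 6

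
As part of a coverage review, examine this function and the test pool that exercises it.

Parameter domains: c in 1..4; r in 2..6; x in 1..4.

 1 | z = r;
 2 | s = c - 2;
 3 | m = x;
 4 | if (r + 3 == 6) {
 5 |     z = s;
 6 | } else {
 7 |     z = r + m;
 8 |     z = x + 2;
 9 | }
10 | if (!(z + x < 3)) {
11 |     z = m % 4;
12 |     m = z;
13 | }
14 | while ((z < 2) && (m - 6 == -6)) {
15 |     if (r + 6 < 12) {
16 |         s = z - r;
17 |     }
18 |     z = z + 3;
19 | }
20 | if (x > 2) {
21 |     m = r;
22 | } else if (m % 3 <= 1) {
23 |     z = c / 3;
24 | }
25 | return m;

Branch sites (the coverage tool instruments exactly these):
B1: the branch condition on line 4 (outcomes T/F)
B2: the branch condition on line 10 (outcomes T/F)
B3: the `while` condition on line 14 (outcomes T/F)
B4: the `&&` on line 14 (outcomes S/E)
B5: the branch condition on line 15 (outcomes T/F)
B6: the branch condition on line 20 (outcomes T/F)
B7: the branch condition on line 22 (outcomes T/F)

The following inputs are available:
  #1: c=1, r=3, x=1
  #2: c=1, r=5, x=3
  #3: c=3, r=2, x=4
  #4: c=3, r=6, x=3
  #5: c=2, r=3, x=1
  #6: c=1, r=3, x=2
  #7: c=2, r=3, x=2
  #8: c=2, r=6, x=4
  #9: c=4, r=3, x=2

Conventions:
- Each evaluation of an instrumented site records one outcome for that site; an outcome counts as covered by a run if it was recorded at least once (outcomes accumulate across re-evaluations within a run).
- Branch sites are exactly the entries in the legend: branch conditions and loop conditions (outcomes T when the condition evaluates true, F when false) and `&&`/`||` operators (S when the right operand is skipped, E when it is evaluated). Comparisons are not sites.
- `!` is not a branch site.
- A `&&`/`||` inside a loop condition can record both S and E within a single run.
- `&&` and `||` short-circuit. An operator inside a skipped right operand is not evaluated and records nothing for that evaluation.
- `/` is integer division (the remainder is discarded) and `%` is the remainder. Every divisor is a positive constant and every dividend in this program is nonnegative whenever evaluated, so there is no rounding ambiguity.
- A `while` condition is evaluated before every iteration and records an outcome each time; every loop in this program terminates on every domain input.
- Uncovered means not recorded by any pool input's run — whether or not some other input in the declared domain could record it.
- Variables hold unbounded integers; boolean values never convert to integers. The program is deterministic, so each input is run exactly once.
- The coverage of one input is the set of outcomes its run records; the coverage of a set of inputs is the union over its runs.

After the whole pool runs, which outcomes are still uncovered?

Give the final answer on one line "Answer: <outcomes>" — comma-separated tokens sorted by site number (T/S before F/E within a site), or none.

test 1 (c=1, r=3, x=1) fires B1->T, B2->F, B4->E, B3->F, B6->F, B7->T; hits B1=T, B2=F, B3=F, B4=E, B6=F, B7=T
test 2 (c=1, r=5, x=3) fires B1->F, B2->T, B4->S, B3->F, B6->T; hits B1=F, B2=T, B3=F, B4=S, B6=T
test 3 (c=3, r=2, x=4) fires B1->F, B2->T, B4->E, B3->T, B5->T, B4->S, B3->F, B6->T; hits B1=F, B2=T, B3=T, B3=F, B4=S, B4=E, B5=T, B6=T
test 4 (c=3, r=6, x=3) fires B1->F, B2->T, B4->S, B3->F, B6->T; hits B1=F, B2=T, B3=F, B4=S, B6=T
test 5 (c=2, r=3, x=1) fires B1->T, B2->F, B4->E, B3->F, B6->F, B7->T; hits B1=T, B2=F, B3=F, B4=E, B6=F, B7=T
test 6 (c=1, r=3, x=2) fires B1->T, B2->F, B4->E, B3->F, B6->F, B7->F; hits B1=T, B2=F, B3=F, B4=E, B6=F, B7=F
test 7 (c=2, r=3, x=2) fires B1->T, B2->F, B4->E, B3->F, B6->F, B7->F; hits B1=T, B2=F, B3=F, B4=E, B6=F, B7=F
test 8 (c=2, r=6, x=4) fires B1->F, B2->T, B4->E, B3->T, B5->F, B4->S, B3->F, B6->T; hits B1=F, B2=T, B3=T, B3=F, B4=S, B4=E, B5=F, B6=T
test 9 (c=4, r=3, x=2) fires B1->T, B2->T, B4->S, B3->F, B6->F, B7->F; hits B1=T, B2=T, B3=F, B4=S, B6=F, B7=F
union over the pool: B1=T, B1=F, B2=T, B2=F, B3=T, B3=F, B4=S, B4=E, B5=T, B5=F, B6=T, B6=F, B7=T, B7=F
uncovered (0 of 14): none

Answer: none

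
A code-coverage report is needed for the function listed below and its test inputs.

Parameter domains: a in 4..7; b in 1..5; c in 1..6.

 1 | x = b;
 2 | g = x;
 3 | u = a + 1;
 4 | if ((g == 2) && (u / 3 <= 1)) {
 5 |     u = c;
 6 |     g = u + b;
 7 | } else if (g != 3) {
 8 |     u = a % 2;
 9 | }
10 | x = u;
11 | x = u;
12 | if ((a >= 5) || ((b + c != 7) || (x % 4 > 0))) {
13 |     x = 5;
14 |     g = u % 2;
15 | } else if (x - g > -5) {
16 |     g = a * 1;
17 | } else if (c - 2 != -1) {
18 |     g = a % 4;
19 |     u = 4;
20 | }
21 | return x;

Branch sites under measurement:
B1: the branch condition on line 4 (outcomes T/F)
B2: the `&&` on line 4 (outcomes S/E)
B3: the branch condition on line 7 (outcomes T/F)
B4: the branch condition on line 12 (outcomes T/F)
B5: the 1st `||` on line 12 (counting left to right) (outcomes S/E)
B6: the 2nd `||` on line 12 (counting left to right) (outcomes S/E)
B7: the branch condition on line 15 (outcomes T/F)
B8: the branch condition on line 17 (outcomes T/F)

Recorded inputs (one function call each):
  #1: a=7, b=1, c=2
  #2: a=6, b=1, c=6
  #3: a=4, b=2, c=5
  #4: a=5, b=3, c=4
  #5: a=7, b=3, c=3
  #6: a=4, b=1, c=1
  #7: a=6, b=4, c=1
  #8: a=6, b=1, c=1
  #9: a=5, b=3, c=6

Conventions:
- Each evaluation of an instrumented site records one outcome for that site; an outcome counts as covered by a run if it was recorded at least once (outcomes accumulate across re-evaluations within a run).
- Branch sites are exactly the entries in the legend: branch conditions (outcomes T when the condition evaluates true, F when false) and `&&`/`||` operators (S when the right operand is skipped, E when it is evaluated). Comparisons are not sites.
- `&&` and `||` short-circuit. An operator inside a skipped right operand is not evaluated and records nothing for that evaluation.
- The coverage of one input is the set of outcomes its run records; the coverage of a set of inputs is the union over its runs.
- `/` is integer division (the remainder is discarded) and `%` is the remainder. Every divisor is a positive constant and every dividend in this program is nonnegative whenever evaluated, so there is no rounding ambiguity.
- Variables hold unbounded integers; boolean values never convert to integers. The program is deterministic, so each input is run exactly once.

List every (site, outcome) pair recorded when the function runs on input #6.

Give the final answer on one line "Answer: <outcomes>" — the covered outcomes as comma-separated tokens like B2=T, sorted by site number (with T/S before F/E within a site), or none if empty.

Event log for input #6 (a=4, b=1, c=1):
  B2->S, B1->F, B3->T, B5->E, B6->S, B4->T
deduplicating events, the covered set is: B1=F, B2=S, B3=T, B4=T, B5=E, B6=S

Answer: B1=F, B2=S, B3=T, B4=T, B5=E, B6=S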